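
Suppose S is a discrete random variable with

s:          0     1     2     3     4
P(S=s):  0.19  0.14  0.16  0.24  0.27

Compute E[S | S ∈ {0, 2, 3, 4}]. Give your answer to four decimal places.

2.4651

P(S ∈ {0, 2, 3, 4}) = 0.19 + 0.16 + 0.24 + 0.27 = 0.86.
E[S | S ∈ {0, 2, 3, 4}] = [0·0.19 + 2·0.16 + 3·0.24 + 4·0.27] / 0.86
 = 2.12 / 0.86
 = 106/43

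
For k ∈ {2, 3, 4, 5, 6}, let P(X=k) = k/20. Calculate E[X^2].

22

E[X^2] = Σ x^2·P(X=x)
 = 4·1/10 + 9·3/20 + 16·1/5 + 25·1/4 + 36·3/10
 = 2/5 + 27/20 + 16/5 + 25/4 + 54/5
 = 22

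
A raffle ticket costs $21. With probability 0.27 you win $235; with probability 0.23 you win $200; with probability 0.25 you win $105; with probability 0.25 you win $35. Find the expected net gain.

123.45

E[payout] = 235·0.27 + 200·0.23 + 105·0.25 + 35·0.25
 = 63.45 + 46 + 26.25 + 8.75
 = 144.45
Net = 144.45 - 21 = 123.45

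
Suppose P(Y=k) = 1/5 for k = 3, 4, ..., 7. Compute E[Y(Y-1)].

22

E[Y(Y-1)] = Σ y(y-1)·P(Y=y)
 = 6·1/5 + 12·1/5 + 20·1/5 + 30·1/5 + 42·1/5
 = 6/5 + 12/5 + 4 + 6 + 42/5
 = 22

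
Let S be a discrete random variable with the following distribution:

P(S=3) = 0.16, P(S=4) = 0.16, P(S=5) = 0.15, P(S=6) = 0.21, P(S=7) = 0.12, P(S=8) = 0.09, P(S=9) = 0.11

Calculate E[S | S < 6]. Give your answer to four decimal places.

P(S < 6) = 0.16 + 0.16 + 0.15 = 0.47.
E[S | S < 6] = [3·0.16 + 4·0.16 + 5·0.15] / 0.47
 = 1.87 / 0.47
 = 187/47

3.9787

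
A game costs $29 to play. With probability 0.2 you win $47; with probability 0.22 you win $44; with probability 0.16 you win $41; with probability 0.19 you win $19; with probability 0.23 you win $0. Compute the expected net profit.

E[payout] = 47·0.2 + 44·0.22 + 41·0.16 + 19·0.19 + 0·0.23
 = 9.4 + 9.68 + 6.56 + 3.61 + 0
 = 29.25
Net = 29.25 - 29 = 0.25

0.25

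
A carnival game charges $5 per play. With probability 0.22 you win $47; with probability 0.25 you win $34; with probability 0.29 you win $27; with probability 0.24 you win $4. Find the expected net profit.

22.63

E[payout] = 47·0.22 + 34·0.25 + 27·0.29 + 4·0.24
 = 10.34 + 8.5 + 7.83 + 0.96
 = 27.63
Net = 27.63 - 5 = 22.63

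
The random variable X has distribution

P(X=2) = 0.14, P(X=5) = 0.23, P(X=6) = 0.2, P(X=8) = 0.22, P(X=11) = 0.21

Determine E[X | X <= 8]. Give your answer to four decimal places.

5.5570

P(X <= 8) = 0.14 + 0.23 + 0.2 + 0.22 = 0.79.
E[X | X <= 8] = [2·0.14 + 5·0.23 + 6·0.2 + 8·0.22] / 0.79
 = 4.39 / 0.79
 = 439/79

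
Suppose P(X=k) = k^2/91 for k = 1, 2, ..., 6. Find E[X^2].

E[X^2] = Σ x^2·P(X=x)
 = 1·1/91 + 4·4/91 + 9·9/91 + 16·16/91 + 25·25/91 + 36·36/91
 = 1/91 + 16/91 + 81/91 + 256/91 + 625/91 + 1296/91
 = 25

25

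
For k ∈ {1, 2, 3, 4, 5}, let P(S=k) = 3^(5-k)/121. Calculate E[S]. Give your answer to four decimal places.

E[S] = Σ s·P(S=s)
 = 1·81/121 + 2·27/121 + 3·9/121 + 4·3/121 + 5·1/121
 = 81/121 + 54/121 + 27/121 + 12/121 + 5/121
 = 179/121

1.4793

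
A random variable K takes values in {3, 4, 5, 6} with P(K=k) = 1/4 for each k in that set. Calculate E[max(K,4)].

E[max(K,4)] = Σ max(k,4)·P(K=k)
 = 4·1/4 + 4·1/4 + 5·1/4 + 6·1/4
 = 1 + 1 + 5/4 + 3/2
 = 19/4

4.75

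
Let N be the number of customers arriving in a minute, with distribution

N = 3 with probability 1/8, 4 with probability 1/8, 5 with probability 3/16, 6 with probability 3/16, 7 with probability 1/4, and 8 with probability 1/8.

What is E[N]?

E[N] = Σ n·P(N=n)
 = 3·1/8 + 4·1/8 + 5·3/16 + 6·3/16 + 7·1/4 + 8·1/8
 = 3/8 + 1/2 + 15/16 + 9/8 + 7/4 + 1
 = 91/16

5.6875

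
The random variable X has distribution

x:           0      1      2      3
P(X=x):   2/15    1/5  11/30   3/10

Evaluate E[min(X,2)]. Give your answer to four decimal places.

E[min(X,2)] = Σ min(x,2)·P(X=x)
 = 0·2/15 + 1·1/5 + 2·11/30 + 2·3/10
 = 0 + 1/5 + 11/15 + 3/5
 = 23/15

1.5333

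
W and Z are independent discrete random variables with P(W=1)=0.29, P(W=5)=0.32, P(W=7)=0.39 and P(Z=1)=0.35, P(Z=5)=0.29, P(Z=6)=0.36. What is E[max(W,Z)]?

E[max(W,Z)] = Σ_w Σ_z max(w,z) · P(W=w)P(Z=z)
 = 1·0.1015 + 5·0.0841 + 6·0.1044 + 5·0.112 + 5·0.0928 + 6·0.1152 + 7·0.1365 + 7·0.1131 + 7·0.1404
 = 0.1015 + 0.4205 + 0.6264 + 0.56 + 0.464 + 0.6912 + 0.9555 + 0.7917 + 0.9828
 = 5.5936

5.5936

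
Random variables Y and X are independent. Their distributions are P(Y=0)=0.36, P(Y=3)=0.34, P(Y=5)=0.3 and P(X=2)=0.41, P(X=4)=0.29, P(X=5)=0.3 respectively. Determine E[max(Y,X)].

E[max(Y,X)] = Σ_y Σ_x max(y,x) · P(Y=y)P(X=x)
 = 2·0.1476 + 4·0.1044 + 5·0.108 + 3·0.1394 + 4·0.0986 + 5·0.102 + 5·0.123 + 5·0.087 + 5·0.09
 = 0.2952 + 0.4176 + 0.54 + 0.4182 + 0.3944 + 0.51 + 0.615 + 0.435 + 0.45
 = 4.0754

4.0754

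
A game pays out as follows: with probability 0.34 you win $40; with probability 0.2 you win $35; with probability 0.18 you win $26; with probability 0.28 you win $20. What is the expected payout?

30.88

E[payout] = 40·0.34 + 35·0.2 + 26·0.18 + 20·0.28
 = 13.6 + 7 + 4.68 + 5.6
 = 30.88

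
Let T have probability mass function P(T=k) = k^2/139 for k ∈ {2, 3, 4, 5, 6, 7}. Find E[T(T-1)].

E[T(T-1)] = Σ t(t-1)·P(T=t)
 = 2·4/139 + 6·9/139 + 12·16/139 + 20·25/139 + 30·36/139 + 42·49/139
 = 8/139 + 54/139 + 192/139 + 500/139 + 1080/139 + 2058/139
 = 28

28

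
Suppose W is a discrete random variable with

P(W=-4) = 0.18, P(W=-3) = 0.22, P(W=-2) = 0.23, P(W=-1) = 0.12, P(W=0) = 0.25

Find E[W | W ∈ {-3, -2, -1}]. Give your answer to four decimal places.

P(W ∈ {-3, -2, -1}) = 0.22 + 0.23 + 0.12 = 0.57.
E[W | W ∈ {-3, -2, -1}] = [(-3)·0.22 + (-2)·0.23 + (-1)·0.12] / 0.57
 = -1.24 / 0.57
 = -124/57

-2.1754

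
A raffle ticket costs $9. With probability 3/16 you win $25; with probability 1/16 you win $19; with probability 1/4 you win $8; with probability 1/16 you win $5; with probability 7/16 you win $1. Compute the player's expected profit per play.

E[payout] = 25·3/16 + 19·1/16 + 8·1/4 + 5·1/16 + 1·7/16
 = 75/16 + 19/16 + 2 + 5/16 + 7/16
 = 69/8
Net = 69/8 - 9 = -3/8

-0.375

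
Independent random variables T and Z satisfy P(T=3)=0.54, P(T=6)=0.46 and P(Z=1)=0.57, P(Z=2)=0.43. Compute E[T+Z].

E[T+Z] = Σ_t Σ_z (t+z) · P(T=t)P(Z=z)
 = 4·0.3078 + 5·0.2322 + 7·0.2622 + 8·0.1978
 = 1.2312 + 1.161 + 1.8354 + 1.5824
 = 5.81

5.81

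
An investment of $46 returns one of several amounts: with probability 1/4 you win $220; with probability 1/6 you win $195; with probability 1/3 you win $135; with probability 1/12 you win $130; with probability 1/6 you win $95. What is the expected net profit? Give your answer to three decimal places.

113.167

E[payout] = 220·1/4 + 195·1/6 + 135·1/3 + 130·1/12 + 95·1/6
 = 55 + 65/2 + 45 + 65/6 + 95/6
 = 955/6
Net = 955/6 - 46 = 679/6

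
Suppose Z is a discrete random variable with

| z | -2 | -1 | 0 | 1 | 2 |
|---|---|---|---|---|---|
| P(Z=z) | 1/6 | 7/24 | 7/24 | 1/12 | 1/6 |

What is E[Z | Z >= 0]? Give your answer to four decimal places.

P(Z >= 0) = 7/24 + 1/12 + 1/6 = 13/24.
E[Z | Z >= 0] = [0·7/24 + 1·1/12 + 2·1/6] / (13/24)
 = 5/12 / (13/24)
 = 10/13

0.7692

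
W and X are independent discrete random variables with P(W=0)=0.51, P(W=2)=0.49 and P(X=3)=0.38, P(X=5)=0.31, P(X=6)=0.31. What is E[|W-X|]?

3.57

E[|W-X|] = Σ_w Σ_x |w-x| · P(W=w)P(X=x)
 = 3·0.1938 + 5·0.1581 + 6·0.1581 + 1·0.1862 + 3·0.1519 + 4·0.1519
 = 0.5814 + 0.7905 + 0.9486 + 0.1862 + 0.4557 + 0.6076
 = 3.57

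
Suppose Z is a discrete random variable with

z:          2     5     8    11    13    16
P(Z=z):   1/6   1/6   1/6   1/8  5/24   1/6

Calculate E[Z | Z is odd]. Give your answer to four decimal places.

9.8333

P(Z is odd) = 1/6 + 1/8 + 5/24 = 1/2.
E[Z | Z is odd] = [5·1/6 + 11·1/8 + 13·5/24] / (1/2)
 = 59/12 / (1/2)
 = 59/6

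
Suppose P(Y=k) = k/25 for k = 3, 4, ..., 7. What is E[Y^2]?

E[Y^2] = Σ y^2·P(Y=y)
 = 9·3/25 + 16·4/25 + 25·1/5 + 36·6/25 + 49·7/25
 = 27/25 + 64/25 + 5 + 216/25 + 343/25
 = 31

31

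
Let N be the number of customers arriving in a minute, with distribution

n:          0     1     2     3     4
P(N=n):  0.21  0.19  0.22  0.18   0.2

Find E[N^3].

E[N^3] = Σ n^3·P(N=n)
 = 0·0.21 + 1·0.19 + 8·0.22 + 27·0.18 + 64·0.2
 = 0 + 0.19 + 1.76 + 4.86 + 12.8
 = 19.61

19.61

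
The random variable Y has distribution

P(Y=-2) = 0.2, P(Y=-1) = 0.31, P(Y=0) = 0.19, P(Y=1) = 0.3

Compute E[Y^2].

E[Y^2] = Σ y^2·P(Y=y)
 = 4·0.2 + 1·0.31 + 0·0.19 + 1·0.3
 = 0.8 + 0.31 + 0 + 0.3
 = 1.41

1.41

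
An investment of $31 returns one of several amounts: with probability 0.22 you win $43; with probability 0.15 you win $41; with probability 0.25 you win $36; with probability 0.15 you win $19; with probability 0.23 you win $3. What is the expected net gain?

-2.85

E[payout] = 43·0.22 + 41·0.15 + 36·0.25 + 19·0.15 + 3·0.23
 = 9.46 + 6.15 + 9 + 2.85 + 0.69
 = 28.15
Net = 28.15 - 31 = -2.85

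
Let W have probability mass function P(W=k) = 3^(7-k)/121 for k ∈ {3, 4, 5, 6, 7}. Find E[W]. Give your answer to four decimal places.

E[W] = Σ w·P(W=w)
 = 3·81/121 + 4·27/121 + 5·9/121 + 6·3/121 + 7·1/121
 = 243/121 + 108/121 + 45/121 + 18/121 + 7/121
 = 421/121

3.4793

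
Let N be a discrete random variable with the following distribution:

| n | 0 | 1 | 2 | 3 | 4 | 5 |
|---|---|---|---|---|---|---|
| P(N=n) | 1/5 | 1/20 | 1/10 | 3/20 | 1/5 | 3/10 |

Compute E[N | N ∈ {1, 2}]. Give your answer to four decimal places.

P(N ∈ {1, 2}) = 1/20 + 1/10 = 3/20.
E[N | N ∈ {1, 2}] = [1·1/20 + 2·1/10] / (3/20)
 = 1/4 / (3/20)
 = 5/3

1.6667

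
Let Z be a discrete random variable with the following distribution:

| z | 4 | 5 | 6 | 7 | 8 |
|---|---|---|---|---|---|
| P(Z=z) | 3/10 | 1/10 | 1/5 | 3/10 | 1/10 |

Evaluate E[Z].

E[Z] = Σ z·P(Z=z)
 = 4·3/10 + 5·1/10 + 6·1/5 + 7·3/10 + 8·1/10
 = 6/5 + 1/2 + 6/5 + 21/10 + 4/5
 = 29/5

5.8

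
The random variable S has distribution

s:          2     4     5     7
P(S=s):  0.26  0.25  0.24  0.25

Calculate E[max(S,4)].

4.99

E[max(S,4)] = Σ max(s,4)·P(S=s)
 = 4·0.26 + 4·0.25 + 5·0.24 + 7·0.25
 = 1.04 + 1 + 1.2 + 1.75
 = 4.99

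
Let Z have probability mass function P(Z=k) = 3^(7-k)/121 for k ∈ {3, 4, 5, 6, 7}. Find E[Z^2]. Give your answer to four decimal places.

E[Z^2] = Σ z^2·P(Z=z)
 = 9·81/121 + 16·27/121 + 25·9/121 + 36·3/121 + 49·1/121
 = 729/121 + 432/121 + 225/121 + 108/121 + 49/121
 = 1543/121

12.7521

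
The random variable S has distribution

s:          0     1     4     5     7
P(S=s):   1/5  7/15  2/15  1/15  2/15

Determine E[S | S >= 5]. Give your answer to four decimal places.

6.3333

P(S >= 5) = 1/15 + 2/15 = 1/5.
E[S | S >= 5] = [5·1/15 + 7·2/15] / (1/5)
 = 19/15 / (1/5)
 = 19/3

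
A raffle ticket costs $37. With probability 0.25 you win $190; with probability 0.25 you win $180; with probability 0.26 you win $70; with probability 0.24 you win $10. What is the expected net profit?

E[payout] = 190·0.25 + 180·0.25 + 70·0.26 + 10·0.24
 = 47.5 + 45 + 18.2 + 2.4
 = 113.1
Net = 113.1 - 37 = 76.1

76.1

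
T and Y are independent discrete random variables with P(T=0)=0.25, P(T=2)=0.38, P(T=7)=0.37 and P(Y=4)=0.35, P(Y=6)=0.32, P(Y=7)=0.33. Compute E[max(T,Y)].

6.1369

E[max(T,Y)] = Σ_t Σ_y max(t,y) · P(T=t)P(Y=y)
 = 4·0.0875 + 6·0.08 + 7·0.0825 + 4·0.133 + 6·0.1216 + 7·0.1254 + 7·0.1295 + 7·0.1184 + 7·0.1221
 = 0.35 + 0.48 + 0.5775 + 0.532 + 0.7296 + 0.8778 + 0.9065 + 0.8288 + 0.8547
 = 6.1369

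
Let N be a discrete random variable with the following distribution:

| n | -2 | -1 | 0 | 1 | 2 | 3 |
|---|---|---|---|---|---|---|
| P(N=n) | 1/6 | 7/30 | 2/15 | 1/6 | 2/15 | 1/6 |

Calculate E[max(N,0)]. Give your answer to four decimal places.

0.9333

E[max(N,0)] = Σ max(n,0)·P(N=n)
 = 0·1/6 + 0·7/30 + 0·2/15 + 1·1/6 + 2·2/15 + 3·1/6
 = 0 + 0 + 0 + 1/6 + 4/15 + 1/2
 = 14/15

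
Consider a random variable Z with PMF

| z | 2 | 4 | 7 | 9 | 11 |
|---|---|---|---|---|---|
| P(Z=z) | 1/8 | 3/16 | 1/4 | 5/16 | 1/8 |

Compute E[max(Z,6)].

7.8125

E[max(Z,6)] = Σ max(z,6)·P(Z=z)
 = 6·1/8 + 6·3/16 + 7·1/4 + 9·5/16 + 11·1/8
 = 3/4 + 9/8 + 7/4 + 45/16 + 11/8
 = 125/16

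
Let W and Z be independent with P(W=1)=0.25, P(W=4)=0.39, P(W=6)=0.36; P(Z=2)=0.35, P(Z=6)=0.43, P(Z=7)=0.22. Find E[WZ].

E[WZ] = Σ_w Σ_z wz · P(W=w)P(Z=z)
 = 2·0.0875 + 6·0.1075 + 7·0.055 + 8·0.1365 + 24·0.1677 + 28·0.0858 + 12·0.126 + 36·0.1548 + 42·0.0792
 = 0.175 + 0.645 + 0.385 + 1.092 + 4.0248 + 2.4024 + 1.512 + 5.5728 + 3.3264
 = 19.1354

19.1354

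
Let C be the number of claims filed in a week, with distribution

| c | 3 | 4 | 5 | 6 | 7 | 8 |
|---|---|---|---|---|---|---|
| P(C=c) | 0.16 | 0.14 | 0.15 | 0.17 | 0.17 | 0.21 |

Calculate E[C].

E[C] = Σ c·P(C=c)
 = 3·0.16 + 4·0.14 + 5·0.15 + 6·0.17 + 7·0.17 + 8·0.21
 = 0.48 + 0.56 + 0.75 + 1.02 + 1.19 + 1.68
 = 5.68

5.68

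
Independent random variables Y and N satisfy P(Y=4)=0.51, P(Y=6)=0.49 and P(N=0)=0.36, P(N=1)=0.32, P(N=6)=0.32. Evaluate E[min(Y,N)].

E[min(Y,N)] = Σ_y Σ_n min(y,n) · P(Y=y)P(N=n)
 = 0·0.1836 + 1·0.1632 + 4·0.1632 + 0·0.1764 + 1·0.1568 + 6·0.1568
 = 0 + 0.1632 + 0.6528 + 0 + 0.1568 + 0.9408
 = 1.9136

1.9136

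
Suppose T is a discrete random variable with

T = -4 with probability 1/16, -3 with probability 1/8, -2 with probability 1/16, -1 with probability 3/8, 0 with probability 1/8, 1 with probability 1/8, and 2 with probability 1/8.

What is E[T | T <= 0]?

P(T <= 0) = 1/16 + 1/8 + 1/16 + 3/8 + 1/8 = 3/4.
E[T | T <= 0] = [(-4)·1/16 + (-3)·1/8 + (-2)·1/16 + (-1)·3/8 + 0·1/8] / (3/4)
 = -9/8 / (3/4)
 = -3/2

-1.5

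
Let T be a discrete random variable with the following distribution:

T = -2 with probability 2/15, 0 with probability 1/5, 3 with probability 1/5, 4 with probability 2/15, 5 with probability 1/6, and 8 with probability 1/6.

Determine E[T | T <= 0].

-0.8

P(T <= 0) = 2/15 + 1/5 = 1/3.
E[T | T <= 0] = [(-2)·2/15 + 0·1/5] / (1/3)
 = -4/15 / (1/3)
 = -4/5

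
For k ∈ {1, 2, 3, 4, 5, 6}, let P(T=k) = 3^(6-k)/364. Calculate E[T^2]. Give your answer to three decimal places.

E[T^2] = Σ t^2·P(T=t)
 = 1·243/364 + 4·81/364 + 9·27/364 + 16·9/364 + 25·3/364 + 36·1/364
 = 243/364 + 81/91 + 243/364 + 36/91 + 75/364 + 9/91
 = 1065/364

2.926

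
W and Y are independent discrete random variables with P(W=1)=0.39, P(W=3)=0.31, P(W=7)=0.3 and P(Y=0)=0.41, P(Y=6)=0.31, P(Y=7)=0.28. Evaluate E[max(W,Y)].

5.3152

E[max(W,Y)] = Σ_w Σ_y max(w,y) · P(W=w)P(Y=y)
 = 1·0.1599 + 6·0.1209 + 7·0.1092 + 3·0.1271 + 6·0.0961 + 7·0.0868 + 7·0.123 + 7·0.093 + 7·0.084
 = 0.1599 + 0.7254 + 0.7644 + 0.3813 + 0.5766 + 0.6076 + 0.861 + 0.651 + 0.588
 = 5.3152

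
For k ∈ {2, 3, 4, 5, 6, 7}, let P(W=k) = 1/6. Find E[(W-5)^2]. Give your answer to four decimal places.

E[(W-5)^2] = Σ (w-5)^2·P(W=w)
 = 9·1/6 + 4·1/6 + 1·1/6 + 0·1/6 + 1·1/6 + 4·1/6
 = 3/2 + 2/3 + 1/6 + 0 + 1/6 + 2/3
 = 19/6

3.1667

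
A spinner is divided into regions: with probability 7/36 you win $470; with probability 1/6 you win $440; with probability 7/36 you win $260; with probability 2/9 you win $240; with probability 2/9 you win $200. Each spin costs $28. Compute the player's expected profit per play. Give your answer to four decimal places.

E[payout] = 470·7/36 + 440·1/6 + 260·7/36 + 240·2/9 + 200·2/9
 = 1645/18 + 220/3 + 455/9 + 160/3 + 400/9
 = 5635/18
Net = 5635/18 - 28 = 5131/18

285.0556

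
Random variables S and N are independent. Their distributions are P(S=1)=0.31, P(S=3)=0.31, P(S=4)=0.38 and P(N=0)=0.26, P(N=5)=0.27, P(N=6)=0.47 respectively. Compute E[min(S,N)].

2.0424

E[min(S,N)] = Σ_s Σ_n min(s,n) · P(S=s)P(N=n)
 = 0·0.0806 + 1·0.0837 + 1·0.1457 + 0·0.0806 + 3·0.0837 + 3·0.1457 + 0·0.0988 + 4·0.1026 + 4·0.1786
 = 0 + 0.0837 + 0.1457 + 0 + 0.2511 + 0.4371 + 0 + 0.4104 + 0.7144
 = 2.0424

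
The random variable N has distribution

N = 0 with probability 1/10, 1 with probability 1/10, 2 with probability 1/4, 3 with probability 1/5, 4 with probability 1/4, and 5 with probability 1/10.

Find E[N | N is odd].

P(N is odd) = 1/10 + 1/5 + 1/10 = 2/5.
E[N | N is odd] = [1·1/10 + 3·1/5 + 5·1/10] / (2/5)
 = 6/5 / (2/5)
 = 3

3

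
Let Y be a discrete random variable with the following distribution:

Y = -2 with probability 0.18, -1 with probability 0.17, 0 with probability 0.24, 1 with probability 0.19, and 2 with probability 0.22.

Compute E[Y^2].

1.96

E[Y^2] = Σ y^2·P(Y=y)
 = 4·0.18 + 1·0.17 + 0·0.24 + 1·0.19 + 4·0.22
 = 0.72 + 0.17 + 0 + 0.19 + 0.88
 = 1.96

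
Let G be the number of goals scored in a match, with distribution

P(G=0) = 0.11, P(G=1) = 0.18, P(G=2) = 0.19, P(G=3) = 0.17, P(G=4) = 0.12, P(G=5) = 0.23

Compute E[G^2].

E[G^2] = Σ g^2·P(G=g)
 = 0·0.11 + 1·0.18 + 4·0.19 + 9·0.17 + 16·0.12 + 25·0.23
 = 0 + 0.18 + 0.76 + 1.53 + 1.92 + 5.75
 = 10.14

10.14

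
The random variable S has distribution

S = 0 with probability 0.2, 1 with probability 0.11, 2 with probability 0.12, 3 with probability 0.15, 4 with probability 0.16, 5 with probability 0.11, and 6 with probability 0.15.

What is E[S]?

E[S] = Σ s·P(S=s)
 = 0·0.2 + 1·0.11 + 2·0.12 + 3·0.15 + 4·0.16 + 5·0.11 + 6·0.15
 = 0 + 0.11 + 0.24 + 0.45 + 0.64 + 0.55 + 0.9
 = 2.89

2.89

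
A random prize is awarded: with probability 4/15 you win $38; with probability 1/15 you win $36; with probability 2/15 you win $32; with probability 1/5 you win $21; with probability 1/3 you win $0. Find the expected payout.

E[payout] = 38·4/15 + 36·1/15 + 32·2/15 + 21·1/5 + 0·1/3
 = 152/15 + 12/5 + 64/15 + 21/5 + 0
 = 21

21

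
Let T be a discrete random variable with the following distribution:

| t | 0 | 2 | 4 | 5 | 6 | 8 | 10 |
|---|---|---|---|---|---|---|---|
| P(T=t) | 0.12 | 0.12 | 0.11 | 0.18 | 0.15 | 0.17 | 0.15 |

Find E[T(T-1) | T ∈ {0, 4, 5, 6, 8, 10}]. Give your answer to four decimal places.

P(T ∈ {0, 4, 5, 6, 8, 10}) = 0.12 + 0.11 + 0.18 + 0.15 + 0.17 + 0.15 = 0.88.
E[T(T-1) | T ∈ {0, 4, 5, 6, 8, 10}] = [0·0.12 + 12·0.11 + 20·0.18 + 30·0.15 + 56·0.17 + 90·0.15] / 0.88
 = 32.44 / 0.88
 = 811/22

36.8636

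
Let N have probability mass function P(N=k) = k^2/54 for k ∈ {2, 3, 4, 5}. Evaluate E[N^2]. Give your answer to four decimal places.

E[N^2] = Σ n^2·P(N=n)
 = 4·2/27 + 9·1/6 + 16·8/27 + 25·25/54
 = 8/27 + 3/2 + 128/27 + 625/54
 = 163/9

18.1111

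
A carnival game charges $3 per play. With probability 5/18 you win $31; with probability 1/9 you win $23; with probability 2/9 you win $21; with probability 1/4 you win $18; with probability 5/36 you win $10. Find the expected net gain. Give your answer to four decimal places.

E[payout] = 31·5/18 + 23·1/9 + 21·2/9 + 18·1/4 + 10·5/36
 = 155/18 + 23/9 + 14/3 + 9/2 + 25/18
 = 391/18
Net = 391/18 - 3 = 337/18

18.7222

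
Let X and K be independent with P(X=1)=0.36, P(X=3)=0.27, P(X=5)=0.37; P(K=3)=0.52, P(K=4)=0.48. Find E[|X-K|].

E[|X-K|] = Σ_x Σ_k |x-k| · P(X=x)P(K=k)
 = 2·0.1872 + 3·0.1728 + 0·0.1404 + 1·0.1296 + 2·0.1924 + 1·0.1776
 = 0.3744 + 0.5184 + 0 + 0.1296 + 0.3848 + 0.1776
 = 1.5848

1.5848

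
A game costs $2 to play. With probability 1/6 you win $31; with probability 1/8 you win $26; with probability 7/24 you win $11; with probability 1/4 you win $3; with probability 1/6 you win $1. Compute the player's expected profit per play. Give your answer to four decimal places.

10.5417

E[payout] = 31·1/6 + 26·1/8 + 11·7/24 + 3·1/4 + 1·1/6
 = 31/6 + 13/4 + 77/24 + 3/4 + 1/6
 = 301/24
Net = 301/24 - 2 = 253/24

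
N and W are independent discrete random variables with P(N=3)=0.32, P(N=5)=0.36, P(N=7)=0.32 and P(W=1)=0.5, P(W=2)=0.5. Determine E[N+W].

6.5

E[N+W] = Σ_n Σ_w (n+w) · P(N=n)P(W=w)
 = 4·0.16 + 5·0.16 + 6·0.18 + 7·0.18 + 8·0.16 + 9·0.16
 = 0.64 + 0.8 + 1.08 + 1.26 + 1.28 + 1.44
 = 6.5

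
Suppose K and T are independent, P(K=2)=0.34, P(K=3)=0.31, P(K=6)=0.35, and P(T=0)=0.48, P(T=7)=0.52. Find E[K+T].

7.35

E[K+T] = Σ_k Σ_t (k+t) · P(K=k)P(T=t)
 = 2·0.1632 + 9·0.1768 + 3·0.1488 + 10·0.1612 + 6·0.168 + 13·0.182
 = 0.3264 + 1.5912 + 0.4464 + 1.612 + 1.008 + 2.366
 = 7.35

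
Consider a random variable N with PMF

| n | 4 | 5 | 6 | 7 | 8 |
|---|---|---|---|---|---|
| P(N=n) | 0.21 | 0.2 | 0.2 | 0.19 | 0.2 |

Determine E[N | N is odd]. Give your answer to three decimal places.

5.974

P(N is odd) = 0.2 + 0.19 = 0.39.
E[N | N is odd] = [5·0.2 + 7·0.19] / 0.39
 = 2.33 / 0.39
 = 233/39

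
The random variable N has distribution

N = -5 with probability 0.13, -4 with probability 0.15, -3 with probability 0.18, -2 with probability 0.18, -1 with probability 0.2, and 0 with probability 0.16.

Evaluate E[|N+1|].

E[|N+1|] = Σ |n+1|·P(N=n)
 = 4·0.13 + 3·0.15 + 2·0.18 + 1·0.18 + 0·0.2 + 1·0.16
 = 0.52 + 0.45 + 0.36 + 0.18 + 0 + 0.16
 = 1.67

1.67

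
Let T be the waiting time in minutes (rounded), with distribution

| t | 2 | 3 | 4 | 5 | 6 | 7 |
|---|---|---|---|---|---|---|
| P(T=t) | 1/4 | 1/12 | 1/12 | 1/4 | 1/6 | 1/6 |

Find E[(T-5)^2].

E[(T-5)^2] = Σ (t-5)^2·P(T=t)
 = 9·1/4 + 4·1/12 + 1·1/12 + 0·1/4 + 1·1/6 + 4·1/6
 = 9/4 + 1/3 + 1/12 + 0 + 1/6 + 2/3
 = 7/2

3.5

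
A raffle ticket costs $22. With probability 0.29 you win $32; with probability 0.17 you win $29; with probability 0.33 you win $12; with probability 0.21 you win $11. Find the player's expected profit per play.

-1.52

E[payout] = 32·0.29 + 29·0.17 + 12·0.33 + 11·0.21
 = 9.28 + 4.93 + 3.96 + 2.31
 = 20.48
Net = 20.48 - 22 = -1.52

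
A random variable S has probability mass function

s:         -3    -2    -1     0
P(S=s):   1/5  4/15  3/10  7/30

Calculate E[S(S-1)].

4.6

E[S(S-1)] = Σ s(s-1)·P(S=s)
 = 12·1/5 + 6·4/15 + 2·3/10 + 0·7/30
 = 12/5 + 8/5 + 3/5 + 0
 = 23/5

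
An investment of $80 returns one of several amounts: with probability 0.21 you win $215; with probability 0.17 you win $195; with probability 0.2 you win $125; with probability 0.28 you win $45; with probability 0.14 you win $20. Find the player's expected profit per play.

E[payout] = 215·0.21 + 195·0.17 + 125·0.2 + 45·0.28 + 20·0.14
 = 45.15 + 33.15 + 25 + 12.6 + 2.8
 = 118.7
Net = 118.7 - 80 = 38.7

38.7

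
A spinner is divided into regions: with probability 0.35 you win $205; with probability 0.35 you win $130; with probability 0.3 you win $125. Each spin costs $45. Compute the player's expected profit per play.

109.75

E[payout] = 205·0.35 + 130·0.35 + 125·0.3
 = 71.75 + 45.5 + 37.5
 = 154.75
Net = 154.75 - 45 = 109.75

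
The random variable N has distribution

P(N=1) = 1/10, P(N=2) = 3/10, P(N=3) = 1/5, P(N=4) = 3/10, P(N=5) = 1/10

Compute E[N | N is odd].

3

P(N is odd) = 1/10 + 1/5 + 1/10 = 2/5.
E[N | N is odd] = [1·1/10 + 3·1/5 + 5·1/10] / (2/5)
 = 6/5 / (2/5)
 = 3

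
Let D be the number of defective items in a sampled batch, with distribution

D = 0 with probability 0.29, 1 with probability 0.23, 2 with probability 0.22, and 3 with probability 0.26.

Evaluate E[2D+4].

E[2D+4] = Σ (2d+4)·P(D=d)
 = 4·0.29 + 6·0.23 + 8·0.22 + 10·0.26
 = 1.16 + 1.38 + 1.76 + 2.6
 = 6.9

6.9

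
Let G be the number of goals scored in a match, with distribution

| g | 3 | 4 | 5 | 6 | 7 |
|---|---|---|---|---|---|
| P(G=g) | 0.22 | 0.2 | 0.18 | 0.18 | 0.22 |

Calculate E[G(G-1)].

E[G(G-1)] = Σ g(g-1)·P(G=g)
 = 6·0.22 + 12·0.2 + 20·0.18 + 30·0.18 + 42·0.22
 = 1.32 + 2.4 + 3.6 + 5.4 + 9.24
 = 21.96

21.96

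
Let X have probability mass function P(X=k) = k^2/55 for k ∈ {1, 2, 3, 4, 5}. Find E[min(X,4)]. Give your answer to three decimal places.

E[min(X,4)] = Σ min(x,4)·P(X=x)
 = 1·1/55 + 2·4/55 + 3·9/55 + 4·16/55 + 4·5/11
 = 1/55 + 8/55 + 27/55 + 64/55 + 20/11
 = 40/11

3.636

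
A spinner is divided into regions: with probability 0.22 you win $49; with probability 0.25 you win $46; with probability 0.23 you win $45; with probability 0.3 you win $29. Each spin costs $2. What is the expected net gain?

E[payout] = 49·0.22 + 46·0.25 + 45·0.23 + 29·0.3
 = 10.78 + 11.5 + 10.35 + 8.7
 = 41.33
Net = 41.33 - 2 = 39.33

39.33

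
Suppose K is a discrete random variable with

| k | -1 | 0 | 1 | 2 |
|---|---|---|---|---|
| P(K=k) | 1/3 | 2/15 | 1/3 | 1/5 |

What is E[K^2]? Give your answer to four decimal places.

1.4667

E[K^2] = Σ k^2·P(K=k)
 = 1·1/3 + 0·2/15 + 1·1/3 + 4·1/5
 = 1/3 + 0 + 1/3 + 4/5
 = 22/15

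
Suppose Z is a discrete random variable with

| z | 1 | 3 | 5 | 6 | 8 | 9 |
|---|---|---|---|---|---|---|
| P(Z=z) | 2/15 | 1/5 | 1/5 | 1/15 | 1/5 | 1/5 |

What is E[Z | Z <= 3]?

P(Z <= 3) = 2/15 + 1/5 = 1/3.
E[Z | Z <= 3] = [1·2/15 + 3·1/5] / (1/3)
 = 11/15 / (1/3)
 = 11/5

2.2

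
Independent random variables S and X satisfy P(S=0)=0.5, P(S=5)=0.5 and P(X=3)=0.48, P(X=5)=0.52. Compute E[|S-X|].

E[|S-X|] = Σ_s Σ_x |s-x| · P(S=s)P(X=x)
 = 3·0.24 + 5·0.26 + 2·0.24 + 0·0.26
 = 0.72 + 1.3 + 0.48 + 0
 = 2.5

2.5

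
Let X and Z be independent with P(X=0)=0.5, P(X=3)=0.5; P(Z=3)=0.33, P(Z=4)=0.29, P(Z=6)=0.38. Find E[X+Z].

E[X+Z] = Σ_x Σ_z (x+z) · P(X=x)P(Z=z)
 = 3·0.165 + 4·0.145 + 6·0.19 + 6·0.165 + 7·0.145 + 9·0.19
 = 0.495 + 0.58 + 1.14 + 0.99 + 1.015 + 1.71
 = 5.93

5.93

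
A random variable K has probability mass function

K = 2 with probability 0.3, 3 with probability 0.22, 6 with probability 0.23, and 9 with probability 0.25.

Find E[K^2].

31.71

E[K^2] = Σ k^2·P(K=k)
 = 4·0.3 + 9·0.22 + 36·0.23 + 81·0.25
 = 1.2 + 1.98 + 8.28 + 20.25
 = 31.71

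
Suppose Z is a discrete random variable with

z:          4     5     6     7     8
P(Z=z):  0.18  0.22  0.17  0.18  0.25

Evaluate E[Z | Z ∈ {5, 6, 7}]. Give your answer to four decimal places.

P(Z ∈ {5, 6, 7}) = 0.22 + 0.17 + 0.18 = 0.57.
E[Z | Z ∈ {5, 6, 7}] = [5·0.22 + 6·0.17 + 7·0.18] / 0.57
 = 3.38 / 0.57
 = 338/57

5.9298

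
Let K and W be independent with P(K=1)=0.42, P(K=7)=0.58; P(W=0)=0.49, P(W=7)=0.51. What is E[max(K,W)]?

E[max(K,W)] = Σ_k Σ_w max(k,w) · P(K=k)P(W=w)
 = 1·0.2058 + 7·0.2142 + 7·0.2842 + 7·0.2958
 = 0.2058 + 1.4994 + 1.9894 + 2.0706
 = 5.7652

5.7652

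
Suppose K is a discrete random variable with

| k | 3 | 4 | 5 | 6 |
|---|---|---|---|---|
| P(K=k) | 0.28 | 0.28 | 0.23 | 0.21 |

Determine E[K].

4.37

E[K] = Σ k·P(K=k)
 = 3·0.28 + 4·0.28 + 5·0.23 + 6·0.21
 = 0.84 + 1.12 + 1.15 + 1.26
 = 4.37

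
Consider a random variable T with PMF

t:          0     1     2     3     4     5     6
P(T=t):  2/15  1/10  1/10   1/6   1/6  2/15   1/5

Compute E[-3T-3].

-13

E[-3T-3] = Σ (-3t-3)·P(T=t)
 = (-3)·2/15 + (-6)·1/10 + (-9)·1/10 + (-12)·1/6 + (-15)·1/6 + (-18)·2/15 + (-21)·1/5
 = (-2/5) + (-3/5) + (-9/10) + (-2) + (-5/2) + (-12/5) + (-21/5)
 = -13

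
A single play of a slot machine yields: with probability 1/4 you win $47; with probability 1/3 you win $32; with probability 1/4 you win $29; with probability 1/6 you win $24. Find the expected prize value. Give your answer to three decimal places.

E[payout] = 47·1/4 + 32·1/3 + 29·1/4 + 24·1/6
 = 47/4 + 32/3 + 29/4 + 4
 = 101/3

33.667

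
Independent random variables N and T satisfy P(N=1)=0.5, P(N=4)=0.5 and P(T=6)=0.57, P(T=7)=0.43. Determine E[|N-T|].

3.93

E[|N-T|] = Σ_n Σ_t |n-t| · P(N=n)P(T=t)
 = 5·0.285 + 6·0.215 + 2·0.285 + 3·0.215
 = 1.425 + 1.29 + 0.57 + 0.645
 = 3.93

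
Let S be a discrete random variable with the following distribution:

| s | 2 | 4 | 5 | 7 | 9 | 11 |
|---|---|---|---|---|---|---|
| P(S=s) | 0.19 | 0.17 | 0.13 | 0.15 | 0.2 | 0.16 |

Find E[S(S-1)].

E[S(S-1)] = Σ s(s-1)·P(S=s)
 = 2·0.19 + 12·0.17 + 20·0.13 + 42·0.15 + 72·0.2 + 110·0.16
 = 0.38 + 2.04 + 2.6 + 6.3 + 14.4 + 17.6
 = 43.32

43.32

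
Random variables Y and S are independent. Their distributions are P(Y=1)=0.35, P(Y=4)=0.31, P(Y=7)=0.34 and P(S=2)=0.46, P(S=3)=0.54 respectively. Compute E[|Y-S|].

E[|Y-S|] = Σ_y Σ_s |y-s| · P(Y=y)P(S=s)
 = 1·0.161 + 2·0.189 + 2·0.1426 + 1·0.1674 + 5·0.1564 + 4·0.1836
 = 0.161 + 0.378 + 0.2852 + 0.1674 + 0.782 + 0.7344
 = 2.508

2.508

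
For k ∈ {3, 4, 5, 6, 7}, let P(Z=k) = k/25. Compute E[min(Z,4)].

3.88

E[min(Z,4)] = Σ min(z,4)·P(Z=z)
 = 3·3/25 + 4·4/25 + 4·1/5 + 4·6/25 + 4·7/25
 = 9/25 + 16/25 + 4/5 + 24/25 + 28/25
 = 97/25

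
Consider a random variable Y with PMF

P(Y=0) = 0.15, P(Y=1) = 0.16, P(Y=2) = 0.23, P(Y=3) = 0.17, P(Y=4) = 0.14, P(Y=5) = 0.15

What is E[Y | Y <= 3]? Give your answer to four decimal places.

1.5915

P(Y <= 3) = 0.15 + 0.16 + 0.23 + 0.17 = 0.71.
E[Y | Y <= 3] = [0·0.15 + 1·0.16 + 2·0.23 + 3·0.17] / 0.71
 = 1.13 / 0.71
 = 113/71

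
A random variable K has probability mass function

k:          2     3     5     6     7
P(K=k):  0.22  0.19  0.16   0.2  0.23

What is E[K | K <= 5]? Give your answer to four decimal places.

3.1754

P(K <= 5) = 0.22 + 0.19 + 0.16 = 0.57.
E[K | K <= 5] = [2·0.22 + 3·0.19 + 5·0.16] / 0.57
 = 1.81 / 0.57
 = 181/57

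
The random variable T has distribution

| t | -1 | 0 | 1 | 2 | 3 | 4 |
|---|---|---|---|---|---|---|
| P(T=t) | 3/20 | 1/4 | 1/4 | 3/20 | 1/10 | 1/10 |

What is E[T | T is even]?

P(T is even) = 1/4 + 3/20 + 1/10 = 1/2.
E[T | T is even] = [0·1/4 + 2·3/20 + 4·1/10] / (1/2)
 = 7/10 / (1/2)
 = 7/5

1.4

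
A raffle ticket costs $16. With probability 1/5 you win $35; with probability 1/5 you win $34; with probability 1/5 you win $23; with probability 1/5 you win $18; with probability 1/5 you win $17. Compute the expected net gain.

9.4

E[payout] = 35·1/5 + 34·1/5 + 23·1/5 + 18·1/5 + 17·1/5
 = 7 + 34/5 + 23/5 + 18/5 + 17/5
 = 127/5
Net = 127/5 - 16 = 47/5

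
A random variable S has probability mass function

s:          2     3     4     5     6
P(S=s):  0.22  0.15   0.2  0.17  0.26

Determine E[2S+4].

E[2S+4] = Σ (2s+4)·P(S=s)
 = 8·0.22 + 10·0.15 + 12·0.2 + 14·0.17 + 16·0.26
 = 1.76 + 1.5 + 2.4 + 2.38 + 4.16
 = 12.2

12.2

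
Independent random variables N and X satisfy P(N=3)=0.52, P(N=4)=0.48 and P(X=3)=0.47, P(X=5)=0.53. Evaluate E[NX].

14.1288

E[NX] = Σ_n Σ_x nx · P(N=n)P(X=x)
 = 9·0.2444 + 15·0.2756 + 12·0.2256 + 20·0.2544
 = 2.1996 + 4.134 + 2.7072 + 5.088
 = 14.1288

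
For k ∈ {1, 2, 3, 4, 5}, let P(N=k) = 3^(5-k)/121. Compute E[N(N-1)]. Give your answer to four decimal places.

E[N(N-1)] = Σ n(n-1)·P(N=n)
 = 0·81/121 + 2·27/121 + 6·9/121 + 12·3/121 + 20·1/121
 = 0 + 54/121 + 54/121 + 36/121 + 20/121
 = 164/121

1.3554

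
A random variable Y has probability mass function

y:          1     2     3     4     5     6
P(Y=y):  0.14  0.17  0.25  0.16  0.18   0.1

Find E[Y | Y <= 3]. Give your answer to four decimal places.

P(Y <= 3) = 0.14 + 0.17 + 0.25 = 0.56.
E[Y | Y <= 3] = [1·0.14 + 2·0.17 + 3·0.25] / 0.56
 = 1.23 / 0.56
 = 123/56

2.1964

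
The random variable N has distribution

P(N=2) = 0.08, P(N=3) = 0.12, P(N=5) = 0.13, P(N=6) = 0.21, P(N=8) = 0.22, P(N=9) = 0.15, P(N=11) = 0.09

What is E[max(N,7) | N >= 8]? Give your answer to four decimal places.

P(N >= 8) = 0.22 + 0.15 + 0.09 = 0.46.
E[max(N,7) | N >= 8] = [8·0.22 + 9·0.15 + 11·0.09] / 0.46
 = 4.1 / 0.46
 = 205/23

8.9130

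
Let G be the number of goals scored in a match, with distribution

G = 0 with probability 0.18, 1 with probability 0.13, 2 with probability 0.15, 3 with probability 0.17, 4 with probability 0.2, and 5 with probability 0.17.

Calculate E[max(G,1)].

E[max(G,1)] = Σ max(g,1)·P(G=g)
 = 1·0.18 + 1·0.13 + 2·0.15 + 3·0.17 + 4·0.2 + 5·0.17
 = 0.18 + 0.13 + 0.3 + 0.51 + 0.8 + 0.85
 = 2.77

2.77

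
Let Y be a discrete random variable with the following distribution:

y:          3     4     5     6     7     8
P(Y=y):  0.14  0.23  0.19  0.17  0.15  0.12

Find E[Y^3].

191.86

E[Y^3] = Σ y^3·P(Y=y)
 = 27·0.14 + 64·0.23 + 125·0.19 + 216·0.17 + 343·0.15 + 512·0.12
 = 3.78 + 14.72 + 23.75 + 36.72 + 51.45 + 61.44
 = 191.86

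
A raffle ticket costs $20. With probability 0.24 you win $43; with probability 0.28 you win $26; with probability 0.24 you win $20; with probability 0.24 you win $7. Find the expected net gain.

4.08

E[payout] = 43·0.24 + 26·0.28 + 20·0.24 + 7·0.24
 = 10.32 + 7.28 + 4.8 + 1.68
 = 24.08
Net = 24.08 - 20 = 4.08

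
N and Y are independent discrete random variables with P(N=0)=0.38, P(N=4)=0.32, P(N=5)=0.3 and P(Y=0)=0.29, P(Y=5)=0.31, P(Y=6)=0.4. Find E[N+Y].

6.73

E[N+Y] = Σ_n Σ_y (n+y) · P(N=n)P(Y=y)
 = 0·0.1102 + 5·0.1178 + 6·0.152 + 4·0.0928 + 9·0.0992 + 10·0.128 + 5·0.087 + 10·0.093 + 11·0.12
 = 0 + 0.589 + 0.912 + 0.3712 + 0.8928 + 1.28 + 0.435 + 0.93 + 1.32
 = 6.73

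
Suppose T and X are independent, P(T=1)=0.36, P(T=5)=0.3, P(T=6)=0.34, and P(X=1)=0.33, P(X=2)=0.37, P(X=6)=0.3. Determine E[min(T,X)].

E[min(T,X)] = Σ_t Σ_x min(t,x) · P(T=t)P(X=x)
 = 1·0.1188 + 1·0.1332 + 1·0.108 + 1·0.099 + 2·0.111 + 5·0.09 + 1·0.1122 + 2·0.1258 + 6·0.102
 = 0.1188 + 0.1332 + 0.108 + 0.099 + 0.222 + 0.45 + 0.1122 + 0.2516 + 0.612
 = 2.1068

2.1068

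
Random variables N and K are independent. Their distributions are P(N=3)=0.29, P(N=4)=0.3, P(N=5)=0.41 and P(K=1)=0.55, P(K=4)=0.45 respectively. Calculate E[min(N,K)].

2.2195

E[min(N,K)] = Σ_n Σ_k min(n,k) · P(N=n)P(K=k)
 = 1·0.1595 + 3·0.1305 + 1·0.165 + 4·0.135 + 1·0.2255 + 4·0.1845
 = 0.1595 + 0.3915 + 0.165 + 0.54 + 0.2255 + 0.738
 = 2.2195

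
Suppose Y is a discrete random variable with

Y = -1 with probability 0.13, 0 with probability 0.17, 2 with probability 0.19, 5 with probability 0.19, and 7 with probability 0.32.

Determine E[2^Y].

48.035

E[2^Y] = Σ 2^y·P(Y=y)
 = 0.5·0.13 + 1·0.17 + 4·0.19 + 32·0.19 + 128·0.32
 = 0.065 + 0.17 + 0.76 + 6.08 + 40.96
 = 48.035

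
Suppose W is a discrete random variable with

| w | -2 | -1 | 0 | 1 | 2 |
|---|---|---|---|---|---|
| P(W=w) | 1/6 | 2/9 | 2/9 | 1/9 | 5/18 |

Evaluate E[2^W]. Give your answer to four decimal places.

1.7083

E[2^W] = Σ 2^w·P(W=w)
 = 1/4·1/6 + 1/2·2/9 + 1·2/9 + 2·1/9 + 4·5/18
 = 1/24 + 1/9 + 2/9 + 2/9 + 10/9
 = 41/24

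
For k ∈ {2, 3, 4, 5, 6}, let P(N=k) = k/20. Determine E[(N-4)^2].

2

E[(N-4)^2] = Σ (n-4)^2·P(N=n)
 = 4·1/10 + 1·3/20 + 0·1/5 + 1·1/4 + 4·3/10
 = 2/5 + 3/20 + 0 + 1/4 + 6/5
 = 2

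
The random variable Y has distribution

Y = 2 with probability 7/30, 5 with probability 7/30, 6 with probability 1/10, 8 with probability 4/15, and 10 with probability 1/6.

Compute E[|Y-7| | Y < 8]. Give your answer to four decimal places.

3.0588

P(Y < 8) = 7/30 + 7/30 + 1/10 = 17/30.
E[|Y-7| | Y < 8] = [5·7/30 + 2·7/30 + 1·1/10] / (17/30)
 = 26/15 / (17/30)
 = 52/17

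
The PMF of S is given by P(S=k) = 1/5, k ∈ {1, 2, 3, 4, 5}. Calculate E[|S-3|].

1.2

E[|S-3|] = Σ |s-3|·P(S=s)
 = 2·1/5 + 1·1/5 + 0·1/5 + 1·1/5 + 2·1/5
 = 2/5 + 1/5 + 0 + 1/5 + 2/5
 = 6/5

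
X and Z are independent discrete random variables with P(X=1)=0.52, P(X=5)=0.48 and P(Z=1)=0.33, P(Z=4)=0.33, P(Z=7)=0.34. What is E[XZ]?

E[XZ] = Σ_x Σ_z xz · P(X=x)P(Z=z)
 = 1·0.1716 + 4·0.1716 + 7·0.1768 + 5·0.1584 + 20·0.1584 + 35·0.1632
 = 0.1716 + 0.6864 + 1.2376 + 0.792 + 3.168 + 5.712
 = 11.7676

11.7676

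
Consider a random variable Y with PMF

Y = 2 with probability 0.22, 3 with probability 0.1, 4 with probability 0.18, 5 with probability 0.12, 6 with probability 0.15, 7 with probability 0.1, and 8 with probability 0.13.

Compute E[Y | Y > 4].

6.48

P(Y > 4) = 0.12 + 0.15 + 0.1 + 0.13 = 0.5.
E[Y | Y > 4] = [5·0.12 + 6·0.15 + 7·0.1 + 8·0.13] / 0.5
 = 3.24 / 0.5
 = 162/25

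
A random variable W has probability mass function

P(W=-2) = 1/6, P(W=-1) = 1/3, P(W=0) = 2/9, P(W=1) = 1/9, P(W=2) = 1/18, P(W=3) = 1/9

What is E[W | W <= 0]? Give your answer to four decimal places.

P(W <= 0) = 1/6 + 1/3 + 2/9 = 13/18.
E[W | W <= 0] = [(-2)·1/6 + (-1)·1/3 + 0·2/9] / (13/18)
 = -2/3 / (13/18)
 = -12/13

-0.9231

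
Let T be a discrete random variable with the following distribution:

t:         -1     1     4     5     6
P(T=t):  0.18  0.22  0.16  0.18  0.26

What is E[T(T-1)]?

E[T(T-1)] = Σ t(t-1)·P(T=t)
 = 2·0.18 + 0·0.22 + 12·0.16 + 20·0.18 + 30·0.26
 = 0.36 + 0 + 1.92 + 3.6 + 7.8
 = 13.68

13.68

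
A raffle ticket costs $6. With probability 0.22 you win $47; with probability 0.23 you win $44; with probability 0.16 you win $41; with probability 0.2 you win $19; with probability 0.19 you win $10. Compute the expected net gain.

26.72

E[payout] = 47·0.22 + 44·0.23 + 41·0.16 + 19·0.2 + 10·0.19
 = 10.34 + 10.12 + 6.56 + 3.8 + 1.9
 = 32.72
Net = 32.72 - 6 = 26.72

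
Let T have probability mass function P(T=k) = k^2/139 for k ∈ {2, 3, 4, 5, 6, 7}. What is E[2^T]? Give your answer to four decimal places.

69.9281

E[2^T] = Σ 2^t·P(T=t)
 = 4·4/139 + 8·9/139 + 16·16/139 + 32·25/139 + 64·36/139 + 128·49/139
 = 16/139 + 72/139 + 256/139 + 800/139 + 2304/139 + 6272/139
 = 9720/139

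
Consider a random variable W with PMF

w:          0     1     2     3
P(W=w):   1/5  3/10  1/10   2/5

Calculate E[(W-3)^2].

3.1

E[(W-3)^2] = Σ (w-3)^2·P(W=w)
 = 9·1/5 + 4·3/10 + 1·1/10 + 0·2/5
 = 9/5 + 6/5 + 1/10 + 0
 = 31/10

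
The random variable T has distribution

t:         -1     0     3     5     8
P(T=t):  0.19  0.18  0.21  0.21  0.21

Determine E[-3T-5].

-14.51

E[-3T-5] = Σ (-3t-5)·P(T=t)
 = (-2)·0.19 + (-5)·0.18 + (-14)·0.21 + (-20)·0.21 + (-29)·0.21
 = (-0.38) + (-0.9) + (-2.94) + (-4.2) + (-6.09)
 = -14.51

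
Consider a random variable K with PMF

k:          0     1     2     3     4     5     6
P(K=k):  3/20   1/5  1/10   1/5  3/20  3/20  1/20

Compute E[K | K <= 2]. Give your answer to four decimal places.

P(K <= 2) = 3/20 + 1/5 + 1/10 = 9/20.
E[K | K <= 2] = [0·3/20 + 1·1/5 + 2·1/10] / (9/20)
 = 2/5 / (9/20)
 = 8/9

0.8889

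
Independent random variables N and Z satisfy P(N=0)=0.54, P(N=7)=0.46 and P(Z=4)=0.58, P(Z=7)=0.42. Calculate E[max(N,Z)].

6.0604

E[max(N,Z)] = Σ_n Σ_z max(n,z) · P(N=n)P(Z=z)
 = 4·0.3132 + 7·0.2268 + 7·0.2668 + 7·0.1932
 = 1.2528 + 1.5876 + 1.8676 + 1.3524
 = 6.0604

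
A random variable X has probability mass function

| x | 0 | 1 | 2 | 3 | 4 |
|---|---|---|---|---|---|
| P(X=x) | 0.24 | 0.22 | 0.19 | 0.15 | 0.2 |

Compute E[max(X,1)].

E[max(X,1)] = Σ max(x,1)·P(X=x)
 = 1·0.24 + 1·0.22 + 2·0.19 + 3·0.15 + 4·0.2
 = 0.24 + 0.22 + 0.38 + 0.45 + 0.8
 = 2.09

2.09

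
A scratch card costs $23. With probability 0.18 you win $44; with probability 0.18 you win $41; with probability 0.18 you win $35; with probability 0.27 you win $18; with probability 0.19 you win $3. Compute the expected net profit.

4.03

E[payout] = 44·0.18 + 41·0.18 + 35·0.18 + 18·0.27 + 3·0.19
 = 7.92 + 7.38 + 6.3 + 4.86 + 0.57
 = 27.03
Net = 27.03 - 23 = 4.03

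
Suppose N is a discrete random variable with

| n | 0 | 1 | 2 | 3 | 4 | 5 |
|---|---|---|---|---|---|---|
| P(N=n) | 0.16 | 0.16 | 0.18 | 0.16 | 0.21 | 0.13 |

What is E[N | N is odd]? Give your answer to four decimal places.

P(N is odd) = 0.16 + 0.16 + 0.13 = 0.45.
E[N | N is odd] = [1·0.16 + 3·0.16 + 5·0.13] / 0.45
 = 1.29 / 0.45
 = 43/15

2.8667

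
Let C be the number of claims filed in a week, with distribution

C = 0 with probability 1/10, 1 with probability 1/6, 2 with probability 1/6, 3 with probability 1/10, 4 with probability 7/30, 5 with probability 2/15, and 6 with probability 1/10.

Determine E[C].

E[C] = Σ c·P(C=c)
 = 0·1/10 + 1·1/6 + 2·1/6 + 3·1/10 + 4·7/30 + 5·2/15 + 6·1/10
 = 0 + 1/6 + 1/3 + 3/10 + 14/15 + 2/3 + 3/5
 = 3

3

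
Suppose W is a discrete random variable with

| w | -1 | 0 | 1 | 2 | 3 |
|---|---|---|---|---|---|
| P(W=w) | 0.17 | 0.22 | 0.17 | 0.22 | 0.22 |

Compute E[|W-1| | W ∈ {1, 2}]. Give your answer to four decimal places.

P(W ∈ {1, 2}) = 0.17 + 0.22 = 0.39.
E[|W-1| | W ∈ {1, 2}] = [0·0.17 + 1·0.22] / 0.39
 = 0.22 / 0.39
 = 22/39

0.5641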